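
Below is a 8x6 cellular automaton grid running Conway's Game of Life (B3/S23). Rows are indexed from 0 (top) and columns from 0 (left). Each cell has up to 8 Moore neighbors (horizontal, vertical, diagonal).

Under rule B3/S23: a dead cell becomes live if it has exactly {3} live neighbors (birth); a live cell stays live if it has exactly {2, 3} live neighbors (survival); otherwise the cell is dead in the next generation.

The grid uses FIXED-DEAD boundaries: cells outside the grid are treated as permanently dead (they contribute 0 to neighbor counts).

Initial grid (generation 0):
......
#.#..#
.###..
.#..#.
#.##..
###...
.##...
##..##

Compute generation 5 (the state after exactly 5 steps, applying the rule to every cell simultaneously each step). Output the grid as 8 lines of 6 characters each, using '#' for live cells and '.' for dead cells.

Simulating step by step:
Generation 0 (given above): 20 live cells
Generation 1: 14 live cells
......
..##..
#..##.
#...#.
#..#..
#.....
...#..
###...
Generation 2: 15 live cells
......
..###.
.##.#.
##..#.
##....
......
#.#...
.##...
Generation 3: 14 live cells
...#..
.##.#.
#...##
...#..
##....
#.....
..#...
.##...
Generation 4: 19 live cells
..##..
.##.##
.##.##
##..#.
##....
#.....
..#...
.##...
Generation 5: 12 live cells
(generation 5 grid is the final answer)

Answer: .####.
.....#
......
...###
......
#.....
..#...
.##...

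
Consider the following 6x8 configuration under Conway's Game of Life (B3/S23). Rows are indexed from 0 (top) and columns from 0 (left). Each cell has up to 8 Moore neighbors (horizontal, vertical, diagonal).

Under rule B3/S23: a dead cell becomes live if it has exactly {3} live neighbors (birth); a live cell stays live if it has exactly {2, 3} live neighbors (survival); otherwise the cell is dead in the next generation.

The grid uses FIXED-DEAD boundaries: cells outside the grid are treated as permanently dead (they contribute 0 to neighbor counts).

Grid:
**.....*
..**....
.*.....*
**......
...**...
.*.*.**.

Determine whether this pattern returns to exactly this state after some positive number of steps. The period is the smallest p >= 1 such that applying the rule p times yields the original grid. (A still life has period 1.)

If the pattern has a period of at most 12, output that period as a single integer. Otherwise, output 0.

Simulating and comparing each generation to the original:
Gen 0 (original, given above): 15 live cells
Gen 1: 17 live cells, differs from original
Gen 2: 12 live cells, differs from original
Gen 3: 10 live cells, differs from original
Gen 4: 14 live cells, differs from original
Gen 5: 12 live cells, differs from original
Gen 6: 10 live cells, differs from original
Gen 7: 10 live cells, differs from original
Gen 8: 12 live cells, differs from original
Gen 9: 13 live cells, differs from original
Gen 10: 19 live cells, differs from original
Gen 11: 12 live cells, differs from original
Gen 12: 11 live cells, differs from original
No period found within 12 steps.

Answer: 0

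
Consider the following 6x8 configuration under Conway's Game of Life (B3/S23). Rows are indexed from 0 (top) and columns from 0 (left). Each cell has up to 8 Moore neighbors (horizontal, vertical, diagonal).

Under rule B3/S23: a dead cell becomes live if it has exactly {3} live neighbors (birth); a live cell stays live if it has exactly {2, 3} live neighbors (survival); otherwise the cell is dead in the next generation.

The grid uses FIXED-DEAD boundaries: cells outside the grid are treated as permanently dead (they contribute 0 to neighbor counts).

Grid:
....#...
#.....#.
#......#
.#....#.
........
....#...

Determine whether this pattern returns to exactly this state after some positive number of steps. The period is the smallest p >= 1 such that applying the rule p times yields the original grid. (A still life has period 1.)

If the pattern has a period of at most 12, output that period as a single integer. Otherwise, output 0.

Answer: 0

Derivation:
Simulating and comparing each generation to the original:
Gen 0 (original, given above): 8 live cells
Gen 1: 4 live cells, differs from original
Gen 2: 0 live cells, differs from original
Gen 3: 0 live cells, differs from original
Gen 4: 0 live cells, differs from original
Gen 5: 0 live cells, differs from original
Gen 6: 0 live cells, differs from original
Gen 7: 0 live cells, differs from original
Gen 8: 0 live cells, differs from original
Gen 9: 0 live cells, differs from original
Gen 10: 0 live cells, differs from original
Gen 11: 0 live cells, differs from original
Gen 12: 0 live cells, differs from original
No period found within 12 steps.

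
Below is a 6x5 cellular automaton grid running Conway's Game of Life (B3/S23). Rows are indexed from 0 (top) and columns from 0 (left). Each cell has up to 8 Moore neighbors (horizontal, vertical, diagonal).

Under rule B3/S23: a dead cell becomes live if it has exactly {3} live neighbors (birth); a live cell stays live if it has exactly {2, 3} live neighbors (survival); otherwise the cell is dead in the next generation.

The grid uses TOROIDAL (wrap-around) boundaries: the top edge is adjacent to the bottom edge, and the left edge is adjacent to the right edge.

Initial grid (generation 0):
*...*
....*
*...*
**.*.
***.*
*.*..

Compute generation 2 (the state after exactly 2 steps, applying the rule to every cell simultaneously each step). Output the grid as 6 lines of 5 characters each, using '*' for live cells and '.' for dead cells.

Answer: **.**
.*.*.
...**
..*..
.....
*****

Derivation:
Simulating step by step:
Generation 0 (given above): 14 live cells
Generation 1: 9 live cells
**.**
...*.
.*.*.
...*.
.....
..*..
Generation 2: 14 live cells
(generation 2 grid is the final answer)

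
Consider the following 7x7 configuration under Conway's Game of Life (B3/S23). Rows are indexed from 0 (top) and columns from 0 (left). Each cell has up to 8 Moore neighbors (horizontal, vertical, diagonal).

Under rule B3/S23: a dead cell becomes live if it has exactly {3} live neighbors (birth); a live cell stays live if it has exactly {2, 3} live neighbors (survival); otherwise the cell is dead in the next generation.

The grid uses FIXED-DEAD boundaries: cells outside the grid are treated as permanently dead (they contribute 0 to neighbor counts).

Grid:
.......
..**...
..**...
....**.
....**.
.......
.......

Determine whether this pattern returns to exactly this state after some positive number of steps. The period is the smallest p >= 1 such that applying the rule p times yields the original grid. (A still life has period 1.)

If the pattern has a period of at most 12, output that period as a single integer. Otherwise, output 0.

Answer: 2

Derivation:
Simulating and comparing each generation to the original:
Gen 0 (original, given above): 8 live cells
Gen 1: 6 live cells, differs from original
Gen 2: 8 live cells, MATCHES original -> period = 2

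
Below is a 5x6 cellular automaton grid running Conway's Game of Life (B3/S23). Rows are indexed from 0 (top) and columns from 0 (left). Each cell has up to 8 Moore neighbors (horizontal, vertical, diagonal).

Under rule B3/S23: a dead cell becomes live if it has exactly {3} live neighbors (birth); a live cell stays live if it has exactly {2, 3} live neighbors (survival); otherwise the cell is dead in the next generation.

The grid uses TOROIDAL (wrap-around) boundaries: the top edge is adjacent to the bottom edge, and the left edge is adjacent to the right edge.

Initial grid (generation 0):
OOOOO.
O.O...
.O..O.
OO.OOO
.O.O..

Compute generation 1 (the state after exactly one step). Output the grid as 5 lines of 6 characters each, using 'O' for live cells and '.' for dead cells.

Answer: O...OO
O...O.
....O.
.O.O.O
......

Derivation:
Simulating step by step:
Generation 0 (given above): 16 live cells
Generation 1: 9 live cells
(generation 1 grid is the final answer)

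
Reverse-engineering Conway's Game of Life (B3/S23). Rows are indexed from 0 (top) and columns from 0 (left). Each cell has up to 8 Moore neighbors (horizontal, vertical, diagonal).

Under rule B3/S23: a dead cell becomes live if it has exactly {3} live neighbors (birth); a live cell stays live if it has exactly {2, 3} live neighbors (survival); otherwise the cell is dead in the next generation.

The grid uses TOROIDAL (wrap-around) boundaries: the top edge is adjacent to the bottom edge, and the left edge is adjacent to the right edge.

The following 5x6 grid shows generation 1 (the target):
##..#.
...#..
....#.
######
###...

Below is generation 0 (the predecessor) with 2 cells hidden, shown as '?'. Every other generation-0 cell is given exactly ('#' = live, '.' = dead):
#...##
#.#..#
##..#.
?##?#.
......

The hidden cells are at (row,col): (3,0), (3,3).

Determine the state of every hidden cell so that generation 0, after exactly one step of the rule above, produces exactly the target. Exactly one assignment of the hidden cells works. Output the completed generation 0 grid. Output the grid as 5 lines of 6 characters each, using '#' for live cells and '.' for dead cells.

Answer: #...##
#.#..#
##..#.
.####.
......

Derivation:
Hidden generation-0 cells (in order): (3,0), (3,3).
A hidden cell only influences target cells in its own 3x3 neighborhood. Try each of the 2^2 = 4 assignments, step the completed generation 0 forward once under B3/S23, and compare with the target:
  (3,0)=. (3,3)=. -> step gives (3,4)='.' but target has '#' -> reject
  (3,0)=. (3,3)=# -> step reproduces the target at every cell -> ACCEPT
  (3,0)=# (3,3)=. -> step gives (3,1)='.' but target has '#' -> reject
  (3,0)=# (3,3)=# -> step gives (3,1)='.' but target has '#' -> reject
Unique solution: (3,0)=dead, (3,3)=live.
Check: live-neighbor counts of every cell in the completed generation 0:
331224
551346
455535
333323
333444
Applying B3/S23 to generation 0 with these counts gives:
##..#.
...#..
....#.
######
###...
which matches the target exactly.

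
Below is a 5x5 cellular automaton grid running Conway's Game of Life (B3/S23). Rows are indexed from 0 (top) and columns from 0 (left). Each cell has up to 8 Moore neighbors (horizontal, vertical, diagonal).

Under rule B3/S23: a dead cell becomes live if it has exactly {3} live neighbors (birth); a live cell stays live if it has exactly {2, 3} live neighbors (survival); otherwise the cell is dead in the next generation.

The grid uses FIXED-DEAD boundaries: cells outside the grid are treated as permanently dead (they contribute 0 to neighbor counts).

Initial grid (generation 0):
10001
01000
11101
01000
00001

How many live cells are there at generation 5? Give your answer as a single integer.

Answer: 11

Derivation:
Simulating step by step:
Generation 0 (given above): 9 live cells
Generation 1: 8 live cells
00000
00110
10100
11110
00000
Generation 2: 9 live cells
00000
01110
10000
10110
01100
Generation 3: 10 live cells
00100
01100
10000
10110
01110
Generation 4: 10 live cells
01100
01100
10010
10010
01010
Generation 5: 11 live cells
01100
10010
10010
11011
00100
Population at generation 5: 11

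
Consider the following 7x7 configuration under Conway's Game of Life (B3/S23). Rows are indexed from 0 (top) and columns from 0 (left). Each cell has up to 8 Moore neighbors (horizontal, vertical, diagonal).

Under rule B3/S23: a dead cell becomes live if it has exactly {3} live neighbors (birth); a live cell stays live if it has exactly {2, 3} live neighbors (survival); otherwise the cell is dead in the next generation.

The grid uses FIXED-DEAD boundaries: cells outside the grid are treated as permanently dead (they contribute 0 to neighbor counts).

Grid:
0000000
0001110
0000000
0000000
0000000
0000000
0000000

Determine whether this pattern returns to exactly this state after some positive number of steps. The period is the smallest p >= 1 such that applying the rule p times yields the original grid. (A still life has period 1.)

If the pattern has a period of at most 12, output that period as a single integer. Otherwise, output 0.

Simulating and comparing each generation to the original:
Gen 0 (original, given above): 3 live cells
Gen 1: 3 live cells, differs from original
Gen 2: 3 live cells, MATCHES original -> period = 2

Answer: 2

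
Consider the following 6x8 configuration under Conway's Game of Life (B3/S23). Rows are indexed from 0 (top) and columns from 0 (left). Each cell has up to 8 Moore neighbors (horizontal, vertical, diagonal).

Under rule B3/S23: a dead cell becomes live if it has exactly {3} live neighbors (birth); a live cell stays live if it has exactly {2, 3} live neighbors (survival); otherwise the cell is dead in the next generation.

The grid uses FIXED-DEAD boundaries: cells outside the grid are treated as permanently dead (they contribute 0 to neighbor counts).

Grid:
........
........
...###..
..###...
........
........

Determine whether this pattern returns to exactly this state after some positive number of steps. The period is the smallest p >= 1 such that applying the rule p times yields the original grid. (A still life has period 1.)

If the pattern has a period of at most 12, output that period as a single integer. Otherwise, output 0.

Simulating and comparing each generation to the original:
Gen 0 (original, given above): 6 live cells
Gen 1: 6 live cells, differs from original
Gen 2: 6 live cells, MATCHES original -> period = 2

Answer: 2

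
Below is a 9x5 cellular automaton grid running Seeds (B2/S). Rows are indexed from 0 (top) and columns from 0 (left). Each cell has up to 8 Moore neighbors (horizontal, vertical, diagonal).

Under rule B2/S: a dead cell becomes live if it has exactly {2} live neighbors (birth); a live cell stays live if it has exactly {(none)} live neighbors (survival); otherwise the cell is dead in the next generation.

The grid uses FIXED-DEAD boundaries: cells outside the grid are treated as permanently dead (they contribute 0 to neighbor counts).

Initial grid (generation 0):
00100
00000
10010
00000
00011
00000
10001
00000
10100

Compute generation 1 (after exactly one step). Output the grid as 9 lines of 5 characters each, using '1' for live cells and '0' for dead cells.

Answer: 00000
01110
00000
00100
00000
00000
00000
10010
01000

Derivation:
Simulating step by step:
Generation 0 (given above): 9 live cells
Generation 1: 7 live cells
(generation 1 grid is the final answer)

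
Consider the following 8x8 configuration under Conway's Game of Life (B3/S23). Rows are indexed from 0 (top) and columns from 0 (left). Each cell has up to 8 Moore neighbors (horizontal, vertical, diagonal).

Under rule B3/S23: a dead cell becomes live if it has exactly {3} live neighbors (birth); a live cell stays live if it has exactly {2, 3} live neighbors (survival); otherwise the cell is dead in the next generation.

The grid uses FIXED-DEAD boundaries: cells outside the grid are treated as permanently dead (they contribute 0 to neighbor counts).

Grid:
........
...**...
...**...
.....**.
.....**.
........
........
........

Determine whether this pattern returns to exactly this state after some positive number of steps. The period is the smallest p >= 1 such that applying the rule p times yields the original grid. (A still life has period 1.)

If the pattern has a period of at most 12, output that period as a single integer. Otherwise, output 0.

Simulating and comparing each generation to the original:
Gen 0 (original, given above): 8 live cells
Gen 1: 6 live cells, differs from original
Gen 2: 8 live cells, MATCHES original -> period = 2

Answer: 2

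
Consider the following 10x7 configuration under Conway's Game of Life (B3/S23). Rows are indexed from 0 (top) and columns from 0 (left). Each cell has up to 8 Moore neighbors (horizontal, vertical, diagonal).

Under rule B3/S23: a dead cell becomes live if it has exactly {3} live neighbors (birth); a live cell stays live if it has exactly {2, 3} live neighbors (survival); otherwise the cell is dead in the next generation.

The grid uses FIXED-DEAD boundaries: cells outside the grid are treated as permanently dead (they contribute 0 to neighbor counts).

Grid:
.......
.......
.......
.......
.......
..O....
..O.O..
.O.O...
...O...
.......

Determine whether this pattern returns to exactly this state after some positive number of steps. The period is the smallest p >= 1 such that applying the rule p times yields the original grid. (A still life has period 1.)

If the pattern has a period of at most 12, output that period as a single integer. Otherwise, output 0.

Simulating and comparing each generation to the original:
Gen 0 (original, given above): 6 live cells
Gen 1: 6 live cells, differs from original
Gen 2: 6 live cells, MATCHES original -> period = 2

Answer: 2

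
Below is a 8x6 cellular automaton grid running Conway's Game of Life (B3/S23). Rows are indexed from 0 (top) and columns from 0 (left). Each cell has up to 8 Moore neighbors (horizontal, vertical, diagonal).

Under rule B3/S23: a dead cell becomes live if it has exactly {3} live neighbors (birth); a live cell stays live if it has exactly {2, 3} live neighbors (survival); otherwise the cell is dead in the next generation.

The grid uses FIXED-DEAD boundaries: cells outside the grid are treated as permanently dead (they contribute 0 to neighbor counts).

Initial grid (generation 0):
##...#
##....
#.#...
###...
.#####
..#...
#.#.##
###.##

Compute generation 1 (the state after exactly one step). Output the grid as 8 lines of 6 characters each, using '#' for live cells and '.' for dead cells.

Answer: ##....
..#...
..#...
#...#.
#...#.
......
#.#.##
#.#.##

Derivation:
Simulating step by step:
Generation 0 (given above): 25 live cells
Generation 1: 16 live cells
(generation 1 grid is the final answer)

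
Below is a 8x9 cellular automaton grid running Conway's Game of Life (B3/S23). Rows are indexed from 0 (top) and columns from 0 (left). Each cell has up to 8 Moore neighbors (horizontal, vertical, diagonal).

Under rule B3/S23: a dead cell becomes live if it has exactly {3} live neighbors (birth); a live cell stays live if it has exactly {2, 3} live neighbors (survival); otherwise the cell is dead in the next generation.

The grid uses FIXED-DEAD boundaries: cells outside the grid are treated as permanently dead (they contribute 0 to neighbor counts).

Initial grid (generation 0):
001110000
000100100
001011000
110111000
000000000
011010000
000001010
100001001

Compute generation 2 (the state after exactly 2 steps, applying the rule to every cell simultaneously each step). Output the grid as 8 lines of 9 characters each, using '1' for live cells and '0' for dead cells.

Answer: 000100000
010000000
010100000
100111100
011010000
000010100
000001100
000000100

Derivation:
Simulating step by step:
Generation 0 (given above): 21 live cells
Generation 1: 17 live cells
001110000
000000000
011000100
011101000
100001000
000000000
010011100
000000100
Generation 2: 17 live cells
(generation 2 grid is the final answer)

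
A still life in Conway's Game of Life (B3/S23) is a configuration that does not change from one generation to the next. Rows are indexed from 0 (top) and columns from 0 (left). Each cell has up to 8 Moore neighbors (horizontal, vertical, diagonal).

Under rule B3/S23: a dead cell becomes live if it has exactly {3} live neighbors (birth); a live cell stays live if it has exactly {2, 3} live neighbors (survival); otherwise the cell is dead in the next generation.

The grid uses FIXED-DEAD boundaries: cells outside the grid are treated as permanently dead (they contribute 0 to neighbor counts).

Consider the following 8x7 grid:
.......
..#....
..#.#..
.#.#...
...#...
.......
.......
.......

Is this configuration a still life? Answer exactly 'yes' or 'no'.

Compute generation 1 and compare to generation 0 (given above):
Generation 1:
.......
...#...
.##....
...##..
..#....
.......
.......
.......
Cell (1,2) differs: gen0=1 vs gen1=0 -> NOT a still life.

Answer: no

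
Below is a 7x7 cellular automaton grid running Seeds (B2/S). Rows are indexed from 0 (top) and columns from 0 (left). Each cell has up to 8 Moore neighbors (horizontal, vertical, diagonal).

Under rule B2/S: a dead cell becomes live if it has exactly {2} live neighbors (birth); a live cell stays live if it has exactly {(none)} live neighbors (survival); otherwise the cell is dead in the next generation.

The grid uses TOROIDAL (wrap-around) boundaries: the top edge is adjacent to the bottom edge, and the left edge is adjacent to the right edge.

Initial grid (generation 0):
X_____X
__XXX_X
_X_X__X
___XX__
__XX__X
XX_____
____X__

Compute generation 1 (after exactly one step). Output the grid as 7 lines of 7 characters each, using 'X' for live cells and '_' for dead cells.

Simulating step by step:
Generation 0 (given above): 17 live cells
Generation 1: 9 live cells
(generation 1 grid is the final answer)

Answer: _XX____
_______
_______
_X____X
_____X_
____XXX
_____X_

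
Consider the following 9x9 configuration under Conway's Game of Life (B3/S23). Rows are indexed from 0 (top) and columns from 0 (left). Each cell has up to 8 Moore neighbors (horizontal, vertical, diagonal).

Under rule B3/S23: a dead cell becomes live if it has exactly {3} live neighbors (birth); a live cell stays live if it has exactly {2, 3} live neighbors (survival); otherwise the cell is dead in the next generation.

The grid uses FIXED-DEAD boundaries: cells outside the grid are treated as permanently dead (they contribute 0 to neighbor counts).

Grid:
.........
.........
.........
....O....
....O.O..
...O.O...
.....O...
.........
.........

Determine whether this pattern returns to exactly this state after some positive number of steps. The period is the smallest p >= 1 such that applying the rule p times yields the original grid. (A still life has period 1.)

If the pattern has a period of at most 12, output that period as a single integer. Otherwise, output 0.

Simulating and comparing each generation to the original:
Gen 0 (original, given above): 6 live cells
Gen 1: 6 live cells, differs from original
Gen 2: 6 live cells, MATCHES original -> period = 2

Answer: 2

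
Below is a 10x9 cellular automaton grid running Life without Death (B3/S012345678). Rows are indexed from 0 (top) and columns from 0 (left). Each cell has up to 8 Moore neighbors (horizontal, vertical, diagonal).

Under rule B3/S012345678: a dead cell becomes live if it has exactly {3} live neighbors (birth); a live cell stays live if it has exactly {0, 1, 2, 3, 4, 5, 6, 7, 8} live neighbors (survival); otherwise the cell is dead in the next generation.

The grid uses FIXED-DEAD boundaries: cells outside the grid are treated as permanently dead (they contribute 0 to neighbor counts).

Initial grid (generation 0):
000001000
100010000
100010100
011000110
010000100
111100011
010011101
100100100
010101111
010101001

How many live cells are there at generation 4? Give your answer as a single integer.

Answer: 62

Derivation:
Simulating step by step:
Generation 0 (given above): 36 live cells
Generation 1: 45 live cells
000001000
100010000
100110110
111000110
010100101
111110011
010011101
110100101
110101111
010101001
Generation 2: 53 live cells
000001000
100110100
101110110
111010111
010111101
111110011
010011101
110100101
110101111
110101001
Generation 3: 58 live cells
000011000
111110110
101110111
111010111
010111101
111110011
010011101
110100101
110101111
110101001
Generation 4: 62 live cells
011011100
111110111
101110111
111010111
010111101
111110011
010011101
110100101
110101111
110101001
Population at generation 4: 62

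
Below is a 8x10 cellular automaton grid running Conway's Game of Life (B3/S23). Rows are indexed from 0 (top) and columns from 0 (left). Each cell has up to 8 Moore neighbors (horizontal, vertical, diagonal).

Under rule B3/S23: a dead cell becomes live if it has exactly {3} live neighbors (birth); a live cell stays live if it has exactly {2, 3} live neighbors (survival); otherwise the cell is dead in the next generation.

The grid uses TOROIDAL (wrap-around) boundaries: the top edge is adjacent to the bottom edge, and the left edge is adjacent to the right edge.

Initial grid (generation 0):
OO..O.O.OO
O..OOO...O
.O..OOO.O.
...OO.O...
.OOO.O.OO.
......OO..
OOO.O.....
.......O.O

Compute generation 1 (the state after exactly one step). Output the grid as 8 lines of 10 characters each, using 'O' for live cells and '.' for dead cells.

Answer: .O.OO.OO..
..OO......
O.O...OO.O
.O......O.
..OO.O..O.
O...OOOOO.
OO....OOO.
..OO.O.O..

Derivation:
Simulating step by step:
Generation 0 (given above): 33 live cells
Generation 1: 33 live cells
(generation 1 grid is the final answer)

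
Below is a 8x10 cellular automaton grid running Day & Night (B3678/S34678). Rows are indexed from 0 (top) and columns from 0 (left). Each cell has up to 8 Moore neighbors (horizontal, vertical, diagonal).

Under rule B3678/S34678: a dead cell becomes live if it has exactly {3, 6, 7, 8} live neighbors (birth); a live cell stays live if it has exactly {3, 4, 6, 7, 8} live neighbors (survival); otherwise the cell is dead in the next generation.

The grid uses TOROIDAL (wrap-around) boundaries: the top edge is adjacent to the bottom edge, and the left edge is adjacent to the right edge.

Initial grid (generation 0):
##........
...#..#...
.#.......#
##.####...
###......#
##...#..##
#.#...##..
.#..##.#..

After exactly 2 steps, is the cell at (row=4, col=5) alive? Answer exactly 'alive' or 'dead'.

Simulating step by step:
Generation 0 (given above): 29 live cells
Generation 1: 26 live cells
..#.###...
.##.......
...#..#...
#.........
####..#.#.
##....###.
#...#.##..
.##.......
Generation 2: 26 live cells
..#.......
..#.#.#...
.##.......
...#...#.#
#.#.......
#..#..###.
#.#..#####
.#..#..#..

Cell (4,5) at generation 2: 0 -> dead

Answer: dead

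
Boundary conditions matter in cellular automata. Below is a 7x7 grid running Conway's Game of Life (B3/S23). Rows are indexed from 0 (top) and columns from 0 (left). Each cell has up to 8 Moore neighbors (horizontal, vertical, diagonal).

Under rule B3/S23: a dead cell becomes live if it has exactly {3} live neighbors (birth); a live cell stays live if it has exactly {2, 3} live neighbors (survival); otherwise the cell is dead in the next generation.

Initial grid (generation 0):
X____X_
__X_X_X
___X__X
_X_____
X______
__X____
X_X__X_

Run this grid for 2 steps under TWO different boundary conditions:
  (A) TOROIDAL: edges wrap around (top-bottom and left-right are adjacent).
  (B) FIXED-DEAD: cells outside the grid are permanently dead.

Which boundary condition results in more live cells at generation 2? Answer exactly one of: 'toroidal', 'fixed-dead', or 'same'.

Answer: toroidal

Derivation:
Under TOROIDAL boundary, generation 2:
X__X_X_
X______
X_XX_X_
X_X___X
X______
_______
____XXX
Population = 15

Under FIXED-DEAD boundary, generation 2:
____XX_
__XX__X
__XX_X_
__X____
_______
_______
_______
Population = 9

Comparison: toroidal=15, fixed-dead=9 -> toroidal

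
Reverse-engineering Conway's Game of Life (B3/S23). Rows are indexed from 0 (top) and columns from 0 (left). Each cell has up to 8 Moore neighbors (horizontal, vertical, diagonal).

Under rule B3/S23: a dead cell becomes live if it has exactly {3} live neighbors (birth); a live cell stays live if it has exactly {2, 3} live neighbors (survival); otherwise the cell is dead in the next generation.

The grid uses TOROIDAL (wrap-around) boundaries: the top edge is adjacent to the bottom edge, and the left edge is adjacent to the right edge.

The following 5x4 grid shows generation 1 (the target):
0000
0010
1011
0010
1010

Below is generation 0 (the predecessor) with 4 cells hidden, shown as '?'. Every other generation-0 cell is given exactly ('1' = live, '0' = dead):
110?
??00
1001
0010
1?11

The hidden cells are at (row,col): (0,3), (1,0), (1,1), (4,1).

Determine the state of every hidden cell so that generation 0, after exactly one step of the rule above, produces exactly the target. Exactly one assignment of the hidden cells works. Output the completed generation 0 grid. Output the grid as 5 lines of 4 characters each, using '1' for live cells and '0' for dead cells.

Answer: 1100
1100
1001
0010
1011

Derivation:
Hidden generation-0 cells (in order): (0,3), (1,0), (1,1), (4,1).
A hidden cell only influences target cells in its own 3x3 neighborhood. Try each of the 2^4 = 16 assignments, step the completed generation 0 forward once under B3/S23, and compare with the target:
  (0,3)=0 (1,0)=0 (1,1)=0 (4,1)=0 -> step gives (0,0)='1' but target has '0' -> reject
  (0,3)=0 (1,0)=0 (1,1)=0 (4,1)=1 -> step gives (1,1)='1' but target has '0' -> reject
  (0,3)=0 (1,0)=0 (1,1)=1 (4,1)=0 -> step gives (1,1)='1' but target has '0' -> reject
  (0,3)=0 (1,0)=0 (1,1)=1 (4,1)=1 -> step gives (1,1)='1' but target has '0' -> reject
  (0,3)=0 (1,0)=1 (1,1)=0 (4,1)=0 -> step gives (0,2)='1' but target has '0' -> reject
  (0,3)=0 (1,0)=1 (1,1)=0 (4,1)=1 -> step gives (1,2)='0' but target has '1' -> reject
  (0,3)=0 (1,0)=1 (1,1)=1 (4,1)=0 -> step reproduces the target at every cell -> ACCEPT
  (0,3)=0 (1,0)=1 (1,1)=1 (4,1)=1 -> step gives (3,2)='0' but target has '1' -> reject
  (0,3)=1 (1,0)=0 (1,1)=0 (4,1)=0 -> step gives (0,1)='1' but target has '0' -> reject
  (0,3)=1 (1,0)=0 (1,1)=0 (4,1)=1 -> step gives (1,1)='1' but target has '0' -> reject
  (0,3)=1 (1,0)=0 (1,1)=1 (4,1)=0 -> step gives (1,1)='1' but target has '0' -> reject
  (0,3)=1 (1,0)=0 (1,1)=1 (4,1)=1 -> step gives (1,1)='1' but target has '0' -> reject
  (0,3)=1 (1,0)=1 (1,1)=0 (4,1)=0 -> step gives (2,1)='1' but target has '0' -> reject
  (0,3)=1 (1,0)=1 (1,1)=0 (4,1)=1 -> step gives (2,1)='1' but target has '0' -> reject
  (0,3)=1 (1,0)=1 (1,1)=1 (4,1)=0 -> step gives (1,2)='0' but target has '1' -> reject
  (0,3)=1 (1,0)=1 (1,1)=1 (4,1)=1 -> step gives (1,2)='0' but target has '1' -> reject
Unique solution: (0,3)=dead, (1,0)=live, (1,1)=live, (4,1)=dead.
Check: live-neighbor counts of every cell in the completed generation 0:
5545
5434
3433
4436
3534
Applying B3/S23 to generation 0 with these counts gives:
0000
0010
1011
0010
1010
which matches the target exactly.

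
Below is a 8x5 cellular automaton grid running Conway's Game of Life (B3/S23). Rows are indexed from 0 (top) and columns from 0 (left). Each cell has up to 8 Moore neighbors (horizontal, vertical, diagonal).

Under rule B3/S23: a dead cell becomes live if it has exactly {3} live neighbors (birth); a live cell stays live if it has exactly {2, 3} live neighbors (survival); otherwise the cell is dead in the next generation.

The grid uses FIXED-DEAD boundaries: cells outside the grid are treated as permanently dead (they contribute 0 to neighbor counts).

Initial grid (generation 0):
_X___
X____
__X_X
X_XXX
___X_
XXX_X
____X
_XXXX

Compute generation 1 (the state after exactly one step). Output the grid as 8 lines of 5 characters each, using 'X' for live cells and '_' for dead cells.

Simulating step by step:
Generation 0 (given above): 18 live cells
Generation 1: 15 live cells
(generation 1 grid is the final answer)

Answer: _____
_X___
__X_X
_XX_X
X____
_XX_X
X___X
__XXX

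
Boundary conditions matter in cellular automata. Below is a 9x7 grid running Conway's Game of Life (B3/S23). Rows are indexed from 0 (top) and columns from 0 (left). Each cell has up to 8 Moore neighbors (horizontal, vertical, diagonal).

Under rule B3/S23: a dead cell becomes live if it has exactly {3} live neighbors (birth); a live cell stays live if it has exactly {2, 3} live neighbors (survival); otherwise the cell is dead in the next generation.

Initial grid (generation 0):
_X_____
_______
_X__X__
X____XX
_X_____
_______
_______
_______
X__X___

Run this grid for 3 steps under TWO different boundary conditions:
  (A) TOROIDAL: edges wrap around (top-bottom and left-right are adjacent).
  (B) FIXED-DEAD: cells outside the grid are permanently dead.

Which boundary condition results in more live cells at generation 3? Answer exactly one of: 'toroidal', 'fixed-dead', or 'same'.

Answer: toroidal

Derivation:
Under TOROIDAL boundary, generation 3:
_______
_______
X______
XXX____
_______
_______
_______
_______
_______
Population = 4

Under FIXED-DEAD boundary, generation 3:
_______
_______
_______
_______
_______
_______
_______
_______
_______
Population = 0

Comparison: toroidal=4, fixed-dead=0 -> toroidal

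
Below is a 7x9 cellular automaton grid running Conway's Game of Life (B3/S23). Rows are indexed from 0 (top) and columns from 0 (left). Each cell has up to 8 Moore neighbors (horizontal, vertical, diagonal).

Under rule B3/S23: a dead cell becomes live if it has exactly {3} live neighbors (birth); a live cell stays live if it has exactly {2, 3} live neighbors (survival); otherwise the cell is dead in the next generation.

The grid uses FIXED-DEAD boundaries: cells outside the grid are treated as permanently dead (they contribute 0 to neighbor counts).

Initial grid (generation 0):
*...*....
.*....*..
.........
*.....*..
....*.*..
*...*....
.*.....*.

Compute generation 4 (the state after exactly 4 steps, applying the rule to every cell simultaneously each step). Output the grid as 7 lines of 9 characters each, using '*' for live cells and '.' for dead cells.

Answer: .........
.........
.........
.........
.........
.........
.........

Derivation:
Simulating step by step:
Generation 0 (given above): 12 live cells
Generation 1: 2 live cells
.........
.........
.........
.....*...
.........
.....*...
.........
Generation 2: 0 live cells
.........
.........
.........
.........
.........
.........
.........
Generation 3: 0 live cells
.........
.........
.........
.........
.........
.........
.........
Generation 4: 0 live cells
(generation 4 grid is the final answer)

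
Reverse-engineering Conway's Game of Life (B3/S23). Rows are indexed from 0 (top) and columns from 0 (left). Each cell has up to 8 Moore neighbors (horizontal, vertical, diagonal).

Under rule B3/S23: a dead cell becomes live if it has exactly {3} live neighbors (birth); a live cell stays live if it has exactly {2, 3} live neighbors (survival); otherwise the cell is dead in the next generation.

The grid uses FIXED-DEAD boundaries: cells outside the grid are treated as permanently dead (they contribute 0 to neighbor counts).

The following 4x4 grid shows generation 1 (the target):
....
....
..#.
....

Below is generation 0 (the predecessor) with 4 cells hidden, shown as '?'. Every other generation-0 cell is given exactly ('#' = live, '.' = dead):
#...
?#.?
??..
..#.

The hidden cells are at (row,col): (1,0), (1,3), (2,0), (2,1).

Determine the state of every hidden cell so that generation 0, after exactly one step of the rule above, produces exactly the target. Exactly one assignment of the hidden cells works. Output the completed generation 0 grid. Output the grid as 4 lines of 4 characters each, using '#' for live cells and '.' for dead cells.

Hidden generation-0 cells (in order): (1,0), (1,3), (2,0), (2,1).
A hidden cell only influences target cells in its own 3x3 neighborhood. Try each of the 2^4 = 16 assignments, step the completed generation 0 forward once under B3/S23, and compare with the target:
  (1,0)=. (1,3)=. (2,0)=. (2,1)=. -> step gives (2,2)='.' but target has '#' -> reject
  (1,0)=. (1,3)=. (2,0)=. (2,1)=# -> step gives (1,0)='#' but target has '.' -> reject
  (1,0)=. (1,3)=. (2,0)=# (2,1)=. -> step gives (1,0)='#' but target has '.' -> reject
  (1,0)=. (1,3)=. (2,0)=# (2,1)=# -> step gives (1,1)='#' but target has '.' -> reject
  (1,0)=. (1,3)=# (2,0)=. (2,1)=. -> step reproduces the target at every cell -> ACCEPT
  (1,0)=. (1,3)=# (2,0)=. (2,1)=# -> step gives (1,0)='#' but target has '.' -> reject
  (1,0)=. (1,3)=# (2,0)=# (2,1)=. -> step gives (1,0)='#' but target has '.' -> reject
  (1,0)=. (1,3)=# (2,0)=# (2,1)=# -> step gives (1,1)='#' but target has '.' -> reject
  (1,0)=# (1,3)=. (2,0)=. (2,1)=. -> step gives (0,0)='#' but target has '.' -> reject
  (1,0)=# (1,3)=. (2,0)=. (2,1)=# -> step gives (0,0)='#' but target has '.' -> reject
  (1,0)=# (1,3)=. (2,0)=# (2,1)=. -> step gives (0,0)='#' but target has '.' -> reject
  (1,0)=# (1,3)=. (2,0)=# (2,1)=# -> step gives (0,0)='#' but target has '.' -> reject
  (1,0)=# (1,3)=# (2,0)=. (2,1)=. -> step gives (0,0)='#' but target has '.' -> reject
  (1,0)=# (1,3)=# (2,0)=. (2,1)=# -> step gives (0,0)='#' but target has '.' -> reject
  (1,0)=# (1,3)=# (2,0)=# (2,1)=. -> step gives (0,0)='#' but target has '.' -> reject
  (1,0)=# (1,3)=# (2,0)=# (2,1)=# -> step gives (0,0)='#' but target has '.' -> reject
Unique solution: (1,0)=dead, (1,3)=live, (2,0)=dead, (2,1)=dead.
Check: live-neighbor counts of every cell in the completed generation 0:
1221
2120
1232
0101
Applying B3/S23 to generation 0 with these counts gives:
....
....
..#.
....
which matches the target exactly.

Answer: #...
.#.#
....
..#.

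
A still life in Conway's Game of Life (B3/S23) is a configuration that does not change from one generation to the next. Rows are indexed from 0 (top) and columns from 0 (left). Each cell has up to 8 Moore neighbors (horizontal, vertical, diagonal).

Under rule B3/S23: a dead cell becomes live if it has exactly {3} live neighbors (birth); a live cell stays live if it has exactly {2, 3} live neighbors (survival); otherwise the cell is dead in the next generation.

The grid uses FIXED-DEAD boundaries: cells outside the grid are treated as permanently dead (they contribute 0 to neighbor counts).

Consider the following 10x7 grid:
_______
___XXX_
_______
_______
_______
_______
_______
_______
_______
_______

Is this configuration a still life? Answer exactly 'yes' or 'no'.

Compute generation 1 and compare to generation 0 (given above):
Generation 1:
____X__
____X__
____X__
_______
_______
_______
_______
_______
_______
_______
Cell (0,4) differs: gen0=0 vs gen1=1 -> NOT a still life.

Answer: no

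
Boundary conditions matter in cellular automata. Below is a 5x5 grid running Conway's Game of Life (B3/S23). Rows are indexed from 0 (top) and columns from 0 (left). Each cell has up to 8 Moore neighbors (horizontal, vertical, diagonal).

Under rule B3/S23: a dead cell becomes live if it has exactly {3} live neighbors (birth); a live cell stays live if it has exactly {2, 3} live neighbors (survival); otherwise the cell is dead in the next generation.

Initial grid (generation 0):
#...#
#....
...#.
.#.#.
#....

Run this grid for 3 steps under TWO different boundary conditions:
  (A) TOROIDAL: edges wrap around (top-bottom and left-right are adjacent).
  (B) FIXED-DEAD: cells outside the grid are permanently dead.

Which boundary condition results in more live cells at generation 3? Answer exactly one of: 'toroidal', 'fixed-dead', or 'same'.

Under TOROIDAL boundary, generation 3:
..#.#
...#.
###.#
..#.#
..#.#
Population = 11

Under FIXED-DEAD boundary, generation 3:
.....
.....
.....
.....
.....
Population = 0

Comparison: toroidal=11, fixed-dead=0 -> toroidal

Answer: toroidal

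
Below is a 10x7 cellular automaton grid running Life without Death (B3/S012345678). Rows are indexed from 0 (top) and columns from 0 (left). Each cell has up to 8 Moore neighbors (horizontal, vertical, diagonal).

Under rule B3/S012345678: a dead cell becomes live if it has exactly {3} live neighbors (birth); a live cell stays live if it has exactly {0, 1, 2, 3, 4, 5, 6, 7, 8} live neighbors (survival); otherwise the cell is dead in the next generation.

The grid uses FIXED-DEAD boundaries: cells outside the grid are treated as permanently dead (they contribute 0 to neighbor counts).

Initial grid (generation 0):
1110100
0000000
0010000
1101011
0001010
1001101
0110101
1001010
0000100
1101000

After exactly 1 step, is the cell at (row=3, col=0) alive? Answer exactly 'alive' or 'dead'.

Answer: alive

Derivation:
Simulating step by step:
Generation 0 (given above): 27 live cells
Generation 1: 40 live cells
1110100
0011000
0110000
1101011
1101010
1101101
1110101
1111010
1111100
1101000

Cell (3,0) at generation 1: 1 -> alive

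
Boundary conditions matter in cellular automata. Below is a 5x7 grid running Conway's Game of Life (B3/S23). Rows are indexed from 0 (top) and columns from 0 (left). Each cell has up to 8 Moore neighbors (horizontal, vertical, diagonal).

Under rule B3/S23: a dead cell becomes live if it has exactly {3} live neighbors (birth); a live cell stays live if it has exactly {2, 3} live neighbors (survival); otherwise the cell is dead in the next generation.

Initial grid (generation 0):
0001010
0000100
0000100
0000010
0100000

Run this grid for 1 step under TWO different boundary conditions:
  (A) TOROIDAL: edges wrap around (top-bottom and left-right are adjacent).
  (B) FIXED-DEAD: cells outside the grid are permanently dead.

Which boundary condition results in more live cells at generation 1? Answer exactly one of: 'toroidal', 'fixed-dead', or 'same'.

Answer: toroidal

Derivation:
Under TOROIDAL boundary, generation 1:
0000100
0001110
0000110
0000000
0000100
Population = 7

Under FIXED-DEAD boundary, generation 1:
0000100
0001110
0000110
0000000
0000000
Population = 6

Comparison: toroidal=7, fixed-dead=6 -> toroidal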